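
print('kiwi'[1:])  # iwi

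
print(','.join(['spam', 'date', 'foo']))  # spam,date,foo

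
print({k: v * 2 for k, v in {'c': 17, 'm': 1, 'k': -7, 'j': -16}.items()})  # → {'c': 34, 'm': 2, 'k': -14, 'j': -32}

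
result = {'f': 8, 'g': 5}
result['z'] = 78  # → {'f': 8, 'g': 5, 'z': 78}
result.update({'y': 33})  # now {'f': 8, 'g': 5, 'z': 78, 'y': 33}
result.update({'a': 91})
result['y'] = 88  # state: {'f': 8, 'g': 5, 'z': 78, 'y': 88, 'a': 91}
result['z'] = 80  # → {'f': 8, 'g': 5, 'z': 80, 'y': 88, 'a': 91}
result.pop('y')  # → 88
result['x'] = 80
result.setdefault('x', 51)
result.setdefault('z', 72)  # 80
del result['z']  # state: {'f': 8, 'g': 5, 'a': 91, 'x': 80}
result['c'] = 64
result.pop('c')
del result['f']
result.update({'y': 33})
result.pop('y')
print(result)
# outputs {'g': 5, 'a': 91, 'x': 80}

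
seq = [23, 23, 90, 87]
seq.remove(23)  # [23, 90, 87]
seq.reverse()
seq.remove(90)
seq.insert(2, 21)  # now [87, 23, 21]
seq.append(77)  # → [87, 23, 21, 77]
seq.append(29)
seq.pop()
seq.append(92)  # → [87, 23, 21, 77, 92]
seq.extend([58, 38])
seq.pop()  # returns 38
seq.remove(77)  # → [87, 23, 21, 92, 58]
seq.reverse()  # [58, 92, 21, 23, 87]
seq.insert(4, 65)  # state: [58, 92, 21, 23, 65, 87]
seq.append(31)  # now [58, 92, 21, 23, 65, 87, 31]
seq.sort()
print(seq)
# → [21, 23, 31, 58, 65, 87, 92]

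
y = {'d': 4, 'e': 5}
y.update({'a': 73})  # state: {'d': 4, 'e': 5, 'a': 73}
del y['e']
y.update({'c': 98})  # {'d': 4, 'a': 73, 'c': 98}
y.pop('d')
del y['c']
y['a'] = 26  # {'a': 26}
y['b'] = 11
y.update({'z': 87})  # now {'a': 26, 'b': 11, 'z': 87}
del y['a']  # {'b': 11, 'z': 87}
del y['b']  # {'z': 87}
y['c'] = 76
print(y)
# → {'z': 87, 'c': 76}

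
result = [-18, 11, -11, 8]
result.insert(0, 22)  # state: [22, -18, 11, -11, 8]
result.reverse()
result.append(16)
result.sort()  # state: [-18, -11, 8, 11, 16, 22]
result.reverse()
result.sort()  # [-18, -11, 8, 11, 16, 22]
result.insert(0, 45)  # [45, -18, -11, 8, 11, 16, 22]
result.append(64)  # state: [45, -18, -11, 8, 11, 16, 22, 64]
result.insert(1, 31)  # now [45, 31, -18, -11, 8, 11, 16, 22, 64]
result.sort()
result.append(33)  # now [-18, -11, 8, 11, 16, 22, 31, 45, 64, 33]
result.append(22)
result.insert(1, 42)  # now [-18, 42, -11, 8, 11, 16, 22, 31, 45, 64, 33, 22]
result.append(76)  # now [-18, 42, -11, 8, 11, 16, 22, 31, 45, 64, 33, 22, 76]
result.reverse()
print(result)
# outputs [76, 22, 33, 64, 45, 31, 22, 16, 11, 8, -11, 42, -18]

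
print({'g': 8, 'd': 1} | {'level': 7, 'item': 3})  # {'g': 8, 'd': 1, 'level': 7, 'item': 3}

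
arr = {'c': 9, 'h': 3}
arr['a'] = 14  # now {'c': 9, 'h': 3, 'a': 14}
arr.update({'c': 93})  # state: {'c': 93, 'h': 3, 'a': 14}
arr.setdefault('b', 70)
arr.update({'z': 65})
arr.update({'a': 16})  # {'c': 93, 'h': 3, 'a': 16, 'b': 70, 'z': 65}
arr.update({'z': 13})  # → {'c': 93, 'h': 3, 'a': 16, 'b': 70, 'z': 13}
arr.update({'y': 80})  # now {'c': 93, 'h': 3, 'a': 16, 'b': 70, 'z': 13, 'y': 80}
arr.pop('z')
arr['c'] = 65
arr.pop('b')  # 70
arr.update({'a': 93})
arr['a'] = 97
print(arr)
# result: {'c': 65, 'h': 3, 'a': 97, 'y': 80}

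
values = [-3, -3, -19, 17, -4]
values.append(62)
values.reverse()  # [62, -4, 17, -19, -3, -3]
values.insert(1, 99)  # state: [62, 99, -4, 17, -19, -3, -3]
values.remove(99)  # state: [62, -4, 17, -19, -3, -3]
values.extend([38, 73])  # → [62, -4, 17, -19, -3, -3, 38, 73]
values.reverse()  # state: [73, 38, -3, -3, -19, 17, -4, 62]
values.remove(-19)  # [73, 38, -3, -3, 17, -4, 62]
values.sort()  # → [-4, -3, -3, 17, 38, 62, 73]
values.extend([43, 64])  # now [-4, -3, -3, 17, 38, 62, 73, 43, 64]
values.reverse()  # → [64, 43, 73, 62, 38, 17, -3, -3, -4]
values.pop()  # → -4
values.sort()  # [-3, -3, 17, 38, 43, 62, 64, 73]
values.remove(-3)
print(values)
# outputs [-3, 17, 38, 43, 62, 64, 73]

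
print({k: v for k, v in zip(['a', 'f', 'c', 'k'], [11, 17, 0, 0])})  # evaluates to {'a': 11, 'f': 17, 'c': 0, 'k': 0}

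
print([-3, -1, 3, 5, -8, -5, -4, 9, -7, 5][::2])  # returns [-3, 3, -8, -4, -7]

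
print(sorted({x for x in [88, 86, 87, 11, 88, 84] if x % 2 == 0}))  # [84, 86, 88]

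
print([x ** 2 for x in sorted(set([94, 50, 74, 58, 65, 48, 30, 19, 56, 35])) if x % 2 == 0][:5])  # [900, 2304, 2500, 3136, 3364]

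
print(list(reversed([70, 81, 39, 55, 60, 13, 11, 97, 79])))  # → [79, 97, 11, 13, 60, 55, 39, 81, 70]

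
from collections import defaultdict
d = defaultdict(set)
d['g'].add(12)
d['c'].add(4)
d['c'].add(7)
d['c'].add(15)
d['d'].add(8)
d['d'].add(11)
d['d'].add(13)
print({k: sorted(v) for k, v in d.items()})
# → {'g': [12], 'c': [4, 7, 15], 'd': [8, 11, 13]}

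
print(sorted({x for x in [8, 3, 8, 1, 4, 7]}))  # [1, 3, 4, 7, 8]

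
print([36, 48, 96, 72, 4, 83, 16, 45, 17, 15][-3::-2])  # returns [45, 83, 72, 48]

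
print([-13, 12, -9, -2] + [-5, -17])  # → [-13, 12, -9, -2, -5, -17]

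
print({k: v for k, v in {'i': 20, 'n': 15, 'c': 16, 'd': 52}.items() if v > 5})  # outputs {'i': 20, 'n': 15, 'c': 16, 'd': 52}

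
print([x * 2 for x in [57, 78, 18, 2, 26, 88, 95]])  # [114, 156, 36, 4, 52, 176, 190]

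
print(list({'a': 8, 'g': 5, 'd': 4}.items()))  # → [('a', 8), ('g', 5), ('d', 4)]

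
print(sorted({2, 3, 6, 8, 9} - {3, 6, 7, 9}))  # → [2, 8]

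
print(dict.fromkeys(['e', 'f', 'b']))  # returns {'e': None, 'f': None, 'b': None}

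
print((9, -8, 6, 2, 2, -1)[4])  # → 2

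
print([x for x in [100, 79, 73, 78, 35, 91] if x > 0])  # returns [100, 79, 73, 78, 35, 91]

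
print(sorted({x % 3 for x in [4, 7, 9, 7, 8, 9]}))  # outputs [0, 1, 2]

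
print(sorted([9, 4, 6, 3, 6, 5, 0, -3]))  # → [-3, 0, 3, 4, 5, 6, 6, 9]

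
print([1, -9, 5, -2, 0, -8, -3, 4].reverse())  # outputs None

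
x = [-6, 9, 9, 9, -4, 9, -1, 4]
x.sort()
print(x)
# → [-6, -4, -1, 4, 9, 9, 9, 9]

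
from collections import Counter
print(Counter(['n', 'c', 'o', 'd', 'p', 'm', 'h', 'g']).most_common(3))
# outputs [('n', 1), ('c', 1), ('o', 1)]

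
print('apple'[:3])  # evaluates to app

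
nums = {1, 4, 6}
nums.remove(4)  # {1, 6}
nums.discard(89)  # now {1, 6}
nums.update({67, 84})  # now {1, 6, 67, 84}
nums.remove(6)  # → {1, 67, 84}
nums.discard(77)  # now {1, 67, 84}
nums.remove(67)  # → {1, 84}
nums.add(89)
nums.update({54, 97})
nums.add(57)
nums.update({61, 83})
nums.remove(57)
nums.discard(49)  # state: {1, 54, 61, 83, 84, 89, 97}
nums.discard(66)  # {1, 54, 61, 83, 84, 89, 97}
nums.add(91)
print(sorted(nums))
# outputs [1, 54, 61, 83, 84, 89, 91, 97]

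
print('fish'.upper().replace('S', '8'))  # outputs FI8H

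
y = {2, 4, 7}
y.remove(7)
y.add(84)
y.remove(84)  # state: {2, 4}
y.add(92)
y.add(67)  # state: {2, 4, 67, 92}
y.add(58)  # {2, 4, 58, 67, 92}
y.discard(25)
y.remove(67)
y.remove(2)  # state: {4, 58, 92}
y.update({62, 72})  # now {4, 58, 62, 72, 92}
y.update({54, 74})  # {4, 54, 58, 62, 72, 74, 92}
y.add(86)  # {4, 54, 58, 62, 72, 74, 86, 92}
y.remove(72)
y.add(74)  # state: {4, 54, 58, 62, 74, 86, 92}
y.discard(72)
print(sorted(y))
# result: [4, 54, 58, 62, 74, 86, 92]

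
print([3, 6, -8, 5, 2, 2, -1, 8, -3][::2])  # [3, -8, 2, -1, -3]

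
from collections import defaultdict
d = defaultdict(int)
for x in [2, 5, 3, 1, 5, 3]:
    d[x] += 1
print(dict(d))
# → {2: 1, 5: 2, 3: 2, 1: 1}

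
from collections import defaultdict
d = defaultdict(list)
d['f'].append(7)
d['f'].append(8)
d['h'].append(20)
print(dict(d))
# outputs {'f': [7, 8], 'h': [20]}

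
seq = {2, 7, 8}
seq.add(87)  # {2, 7, 8, 87}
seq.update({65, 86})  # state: {2, 7, 8, 65, 86, 87}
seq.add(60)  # {2, 7, 8, 60, 65, 86, 87}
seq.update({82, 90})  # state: {2, 7, 8, 60, 65, 82, 86, 87, 90}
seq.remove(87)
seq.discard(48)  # {2, 7, 8, 60, 65, 82, 86, 90}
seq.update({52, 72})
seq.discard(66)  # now {2, 7, 8, 52, 60, 65, 72, 82, 86, 90}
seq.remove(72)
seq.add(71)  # {2, 7, 8, 52, 60, 65, 71, 82, 86, 90}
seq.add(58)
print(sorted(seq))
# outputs [2, 7, 8, 52, 58, 60, 65, 71, 82, 86, 90]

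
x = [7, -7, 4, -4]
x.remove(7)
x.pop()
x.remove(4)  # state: [-7]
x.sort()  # [-7]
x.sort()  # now [-7]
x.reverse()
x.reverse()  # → [-7]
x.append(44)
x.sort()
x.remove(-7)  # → [44]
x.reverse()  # [44]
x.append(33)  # [44, 33]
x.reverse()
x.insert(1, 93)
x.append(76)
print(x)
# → [33, 93, 44, 76]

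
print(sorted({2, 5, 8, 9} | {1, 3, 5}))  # [1, 2, 3, 5, 8, 9]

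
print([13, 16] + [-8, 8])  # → [13, 16, -8, 8]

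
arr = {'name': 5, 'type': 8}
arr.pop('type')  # 8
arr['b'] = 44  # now {'name': 5, 'b': 44}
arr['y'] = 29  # {'name': 5, 'b': 44, 'y': 29}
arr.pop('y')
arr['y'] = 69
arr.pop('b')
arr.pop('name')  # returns 5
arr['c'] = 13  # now {'y': 69, 'c': 13}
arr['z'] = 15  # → {'y': 69, 'c': 13, 'z': 15}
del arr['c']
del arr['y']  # {'z': 15}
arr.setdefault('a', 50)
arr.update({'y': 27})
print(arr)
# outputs {'z': 15, 'a': 50, 'y': 27}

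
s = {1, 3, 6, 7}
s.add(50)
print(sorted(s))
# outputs [1, 3, 6, 7, 50]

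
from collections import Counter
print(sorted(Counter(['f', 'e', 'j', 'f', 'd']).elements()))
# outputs ['d', 'e', 'f', 'f', 'j']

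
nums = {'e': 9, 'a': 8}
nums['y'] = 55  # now {'e': 9, 'a': 8, 'y': 55}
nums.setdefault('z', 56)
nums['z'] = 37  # {'e': 9, 'a': 8, 'y': 55, 'z': 37}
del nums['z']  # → {'e': 9, 'a': 8, 'y': 55}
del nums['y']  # {'e': 9, 'a': 8}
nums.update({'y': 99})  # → {'e': 9, 'a': 8, 'y': 99}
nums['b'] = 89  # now {'e': 9, 'a': 8, 'y': 99, 'b': 89}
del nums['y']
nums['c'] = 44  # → {'e': 9, 'a': 8, 'b': 89, 'c': 44}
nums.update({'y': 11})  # {'e': 9, 'a': 8, 'b': 89, 'c': 44, 'y': 11}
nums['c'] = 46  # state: {'e': 9, 'a': 8, 'b': 89, 'c': 46, 'y': 11}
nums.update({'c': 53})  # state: {'e': 9, 'a': 8, 'b': 89, 'c': 53, 'y': 11}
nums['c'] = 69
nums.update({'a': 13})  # {'e': 9, 'a': 13, 'b': 89, 'c': 69, 'y': 11}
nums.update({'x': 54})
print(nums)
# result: {'e': 9, 'a': 13, 'b': 89, 'c': 69, 'y': 11, 'x': 54}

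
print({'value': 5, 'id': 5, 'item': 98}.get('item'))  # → 98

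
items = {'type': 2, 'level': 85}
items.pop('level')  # 85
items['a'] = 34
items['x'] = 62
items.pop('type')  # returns 2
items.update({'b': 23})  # {'a': 34, 'x': 62, 'b': 23}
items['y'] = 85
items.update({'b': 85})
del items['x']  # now {'a': 34, 'b': 85, 'y': 85}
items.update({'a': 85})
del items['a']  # {'b': 85, 'y': 85}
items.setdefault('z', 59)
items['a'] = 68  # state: {'b': 85, 'y': 85, 'z': 59, 'a': 68}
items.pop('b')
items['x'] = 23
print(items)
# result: {'y': 85, 'z': 59, 'a': 68, 'x': 23}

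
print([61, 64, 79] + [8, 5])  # [61, 64, 79, 8, 5]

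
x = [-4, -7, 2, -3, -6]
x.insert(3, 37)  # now [-4, -7, 2, 37, -3, -6]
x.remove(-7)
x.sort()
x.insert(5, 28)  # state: [-6, -4, -3, 2, 37, 28]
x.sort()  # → [-6, -4, -3, 2, 28, 37]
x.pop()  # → 37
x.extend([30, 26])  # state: [-6, -4, -3, 2, 28, 30, 26]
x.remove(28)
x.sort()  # [-6, -4, -3, 2, 26, 30]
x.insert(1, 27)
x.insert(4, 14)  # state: [-6, 27, -4, -3, 14, 2, 26, 30]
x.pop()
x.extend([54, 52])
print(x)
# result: [-6, 27, -4, -3, 14, 2, 26, 54, 52]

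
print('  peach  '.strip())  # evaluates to peach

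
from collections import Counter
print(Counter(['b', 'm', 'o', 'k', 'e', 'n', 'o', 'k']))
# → Counter({'o': 2, 'k': 2, 'b': 1, 'm': 1, 'e': 1, 'n': 1})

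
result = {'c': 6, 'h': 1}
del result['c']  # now {'h': 1}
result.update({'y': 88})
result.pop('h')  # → 1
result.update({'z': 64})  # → {'y': 88, 'z': 64}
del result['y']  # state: {'z': 64}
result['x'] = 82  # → {'z': 64, 'x': 82}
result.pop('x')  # 82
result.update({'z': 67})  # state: {'z': 67}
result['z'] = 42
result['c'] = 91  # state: {'z': 42, 'c': 91}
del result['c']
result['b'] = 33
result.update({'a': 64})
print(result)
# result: {'z': 42, 'b': 33, 'a': 64}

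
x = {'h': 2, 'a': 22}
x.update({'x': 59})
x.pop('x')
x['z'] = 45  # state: {'h': 2, 'a': 22, 'z': 45}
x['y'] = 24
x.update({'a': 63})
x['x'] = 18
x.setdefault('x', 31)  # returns 18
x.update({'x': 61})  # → {'h': 2, 'a': 63, 'z': 45, 'y': 24, 'x': 61}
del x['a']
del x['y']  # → {'h': 2, 'z': 45, 'x': 61}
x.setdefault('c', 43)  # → 43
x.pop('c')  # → 43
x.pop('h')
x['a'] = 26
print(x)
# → {'z': 45, 'x': 61, 'a': 26}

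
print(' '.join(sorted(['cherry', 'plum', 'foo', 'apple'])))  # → apple cherry foo plum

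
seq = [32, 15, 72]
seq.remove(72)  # [32, 15]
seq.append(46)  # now [32, 15, 46]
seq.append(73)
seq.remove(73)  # [32, 15, 46]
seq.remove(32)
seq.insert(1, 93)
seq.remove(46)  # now [15, 93]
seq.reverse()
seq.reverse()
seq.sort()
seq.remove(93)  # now [15]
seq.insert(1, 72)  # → [15, 72]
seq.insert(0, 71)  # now [71, 15, 72]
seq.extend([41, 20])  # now [71, 15, 72, 41, 20]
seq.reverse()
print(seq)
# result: [20, 41, 72, 15, 71]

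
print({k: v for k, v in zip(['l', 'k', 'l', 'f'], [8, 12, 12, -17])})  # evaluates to {'l': 12, 'k': 12, 'f': -17}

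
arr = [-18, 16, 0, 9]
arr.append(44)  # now [-18, 16, 0, 9, 44]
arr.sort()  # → [-18, 0, 9, 16, 44]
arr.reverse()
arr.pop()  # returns -18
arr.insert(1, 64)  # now [44, 64, 16, 9, 0]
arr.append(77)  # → [44, 64, 16, 9, 0, 77]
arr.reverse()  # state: [77, 0, 9, 16, 64, 44]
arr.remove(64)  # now [77, 0, 9, 16, 44]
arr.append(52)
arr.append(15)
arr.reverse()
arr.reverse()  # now [77, 0, 9, 16, 44, 52, 15]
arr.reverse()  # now [15, 52, 44, 16, 9, 0, 77]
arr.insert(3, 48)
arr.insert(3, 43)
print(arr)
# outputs [15, 52, 44, 43, 48, 16, 9, 0, 77]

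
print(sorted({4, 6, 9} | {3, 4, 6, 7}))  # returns [3, 4, 6, 7, 9]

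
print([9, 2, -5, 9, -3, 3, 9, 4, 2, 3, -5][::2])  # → [9, -5, -3, 9, 2, -5]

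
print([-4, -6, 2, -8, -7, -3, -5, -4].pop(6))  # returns -5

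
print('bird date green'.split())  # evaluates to ['bird', 'date', 'green']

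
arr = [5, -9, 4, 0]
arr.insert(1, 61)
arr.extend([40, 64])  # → [5, 61, -9, 4, 0, 40, 64]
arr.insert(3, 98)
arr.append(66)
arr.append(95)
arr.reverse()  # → [95, 66, 64, 40, 0, 4, 98, -9, 61, 5]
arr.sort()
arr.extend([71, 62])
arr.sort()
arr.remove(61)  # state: [-9, 0, 4, 5, 40, 62, 64, 66, 71, 95, 98]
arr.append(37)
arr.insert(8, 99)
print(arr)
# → [-9, 0, 4, 5, 40, 62, 64, 66, 99, 71, 95, 98, 37]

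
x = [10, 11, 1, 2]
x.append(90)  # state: [10, 11, 1, 2, 90]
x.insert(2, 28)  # [10, 11, 28, 1, 2, 90]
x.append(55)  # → [10, 11, 28, 1, 2, 90, 55]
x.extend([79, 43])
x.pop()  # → 43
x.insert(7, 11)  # [10, 11, 28, 1, 2, 90, 55, 11, 79]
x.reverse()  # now [79, 11, 55, 90, 2, 1, 28, 11, 10]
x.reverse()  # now [10, 11, 28, 1, 2, 90, 55, 11, 79]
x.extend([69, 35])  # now [10, 11, 28, 1, 2, 90, 55, 11, 79, 69, 35]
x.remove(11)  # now [10, 28, 1, 2, 90, 55, 11, 79, 69, 35]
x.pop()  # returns 35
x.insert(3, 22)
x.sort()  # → [1, 2, 10, 11, 22, 28, 55, 69, 79, 90]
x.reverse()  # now [90, 79, 69, 55, 28, 22, 11, 10, 2, 1]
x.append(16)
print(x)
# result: [90, 79, 69, 55, 28, 22, 11, 10, 2, 1, 16]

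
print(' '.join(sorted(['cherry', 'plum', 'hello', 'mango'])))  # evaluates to cherry hello mango plum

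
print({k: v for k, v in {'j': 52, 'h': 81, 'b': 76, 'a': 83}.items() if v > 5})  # {'j': 52, 'h': 81, 'b': 76, 'a': 83}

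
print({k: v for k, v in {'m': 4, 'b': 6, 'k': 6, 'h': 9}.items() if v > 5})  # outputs {'b': 6, 'k': 6, 'h': 9}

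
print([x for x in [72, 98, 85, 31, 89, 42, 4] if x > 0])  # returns [72, 98, 85, 31, 89, 42, 4]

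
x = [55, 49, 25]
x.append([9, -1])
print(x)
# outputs [55, 49, 25, [9, -1]]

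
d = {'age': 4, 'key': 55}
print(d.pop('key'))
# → 55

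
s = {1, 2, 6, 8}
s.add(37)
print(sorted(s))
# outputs [1, 2, 6, 8, 37]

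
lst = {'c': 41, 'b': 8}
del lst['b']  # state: {'c': 41}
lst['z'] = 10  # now {'c': 41, 'z': 10}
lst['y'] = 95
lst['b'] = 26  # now {'c': 41, 'z': 10, 'y': 95, 'b': 26}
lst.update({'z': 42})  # {'c': 41, 'z': 42, 'y': 95, 'b': 26}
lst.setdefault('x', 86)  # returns 86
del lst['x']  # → {'c': 41, 'z': 42, 'y': 95, 'b': 26}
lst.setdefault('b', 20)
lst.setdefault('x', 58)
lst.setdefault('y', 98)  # 95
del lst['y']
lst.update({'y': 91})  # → {'c': 41, 'z': 42, 'b': 26, 'x': 58, 'y': 91}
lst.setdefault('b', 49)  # 26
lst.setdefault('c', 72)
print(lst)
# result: {'c': 41, 'z': 42, 'b': 26, 'x': 58, 'y': 91}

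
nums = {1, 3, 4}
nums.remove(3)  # {1, 4}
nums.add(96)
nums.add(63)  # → {1, 4, 63, 96}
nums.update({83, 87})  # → {1, 4, 63, 83, 87, 96}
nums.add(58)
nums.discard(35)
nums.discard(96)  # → {1, 4, 58, 63, 83, 87}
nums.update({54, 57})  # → {1, 4, 54, 57, 58, 63, 83, 87}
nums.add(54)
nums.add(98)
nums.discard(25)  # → {1, 4, 54, 57, 58, 63, 83, 87, 98}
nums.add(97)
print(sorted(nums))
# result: [1, 4, 54, 57, 58, 63, 83, 87, 97, 98]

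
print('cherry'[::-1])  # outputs yrrehc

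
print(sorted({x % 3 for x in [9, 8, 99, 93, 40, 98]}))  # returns [0, 1, 2]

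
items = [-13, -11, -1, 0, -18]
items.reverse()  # [-18, 0, -1, -11, -13]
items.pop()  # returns -13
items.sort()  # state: [-18, -11, -1, 0]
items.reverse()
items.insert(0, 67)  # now [67, 0, -1, -11, -18]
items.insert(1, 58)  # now [67, 58, 0, -1, -11, -18]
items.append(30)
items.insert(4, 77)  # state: [67, 58, 0, -1, 77, -11, -18, 30]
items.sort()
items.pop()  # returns 77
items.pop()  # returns 67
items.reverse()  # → [58, 30, 0, -1, -11, -18]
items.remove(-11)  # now [58, 30, 0, -1, -18]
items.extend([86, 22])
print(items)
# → [58, 30, 0, -1, -18, 86, 22]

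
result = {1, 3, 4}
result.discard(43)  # {1, 3, 4}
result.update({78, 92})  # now {1, 3, 4, 78, 92}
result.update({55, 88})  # {1, 3, 4, 55, 78, 88, 92}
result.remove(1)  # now {3, 4, 55, 78, 88, 92}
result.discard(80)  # {3, 4, 55, 78, 88, 92}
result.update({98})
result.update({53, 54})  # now {3, 4, 53, 54, 55, 78, 88, 92, 98}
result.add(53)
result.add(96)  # {3, 4, 53, 54, 55, 78, 88, 92, 96, 98}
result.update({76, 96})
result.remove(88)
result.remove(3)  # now {4, 53, 54, 55, 76, 78, 92, 96, 98}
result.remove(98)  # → {4, 53, 54, 55, 76, 78, 92, 96}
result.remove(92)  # {4, 53, 54, 55, 76, 78, 96}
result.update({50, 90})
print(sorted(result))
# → [4, 50, 53, 54, 55, 76, 78, 90, 96]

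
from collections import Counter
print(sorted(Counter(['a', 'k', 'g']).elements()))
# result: ['a', 'g', 'k']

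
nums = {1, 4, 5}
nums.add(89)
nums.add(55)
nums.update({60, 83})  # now {1, 4, 5, 55, 60, 83, 89}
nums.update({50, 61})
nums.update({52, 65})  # {1, 4, 5, 50, 52, 55, 60, 61, 65, 83, 89}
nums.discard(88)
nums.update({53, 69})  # {1, 4, 5, 50, 52, 53, 55, 60, 61, 65, 69, 83, 89}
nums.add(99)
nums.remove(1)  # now {4, 5, 50, 52, 53, 55, 60, 61, 65, 69, 83, 89, 99}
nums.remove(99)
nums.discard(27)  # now {4, 5, 50, 52, 53, 55, 60, 61, 65, 69, 83, 89}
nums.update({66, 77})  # {4, 5, 50, 52, 53, 55, 60, 61, 65, 66, 69, 77, 83, 89}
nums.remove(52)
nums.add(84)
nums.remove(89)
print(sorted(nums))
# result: [4, 5, 50, 53, 55, 60, 61, 65, 66, 69, 77, 83, 84]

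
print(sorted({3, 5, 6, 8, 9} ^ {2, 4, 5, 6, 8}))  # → [2, 3, 4, 9]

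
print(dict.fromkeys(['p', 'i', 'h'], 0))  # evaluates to {'p': 0, 'i': 0, 'h': 0}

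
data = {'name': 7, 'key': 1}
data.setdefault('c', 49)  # 49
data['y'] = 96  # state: {'name': 7, 'key': 1, 'c': 49, 'y': 96}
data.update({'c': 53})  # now {'name': 7, 'key': 1, 'c': 53, 'y': 96}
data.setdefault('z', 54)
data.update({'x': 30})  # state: {'name': 7, 'key': 1, 'c': 53, 'y': 96, 'z': 54, 'x': 30}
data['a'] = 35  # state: {'name': 7, 'key': 1, 'c': 53, 'y': 96, 'z': 54, 'x': 30, 'a': 35}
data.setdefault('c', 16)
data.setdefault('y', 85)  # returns 96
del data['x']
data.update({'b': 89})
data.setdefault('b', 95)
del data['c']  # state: {'name': 7, 'key': 1, 'y': 96, 'z': 54, 'a': 35, 'b': 89}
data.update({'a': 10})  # {'name': 7, 'key': 1, 'y': 96, 'z': 54, 'a': 10, 'b': 89}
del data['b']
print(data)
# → {'name': 7, 'key': 1, 'y': 96, 'z': 54, 'a': 10}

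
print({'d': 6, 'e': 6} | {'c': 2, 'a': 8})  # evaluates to {'d': 6, 'e': 6, 'c': 2, 'a': 8}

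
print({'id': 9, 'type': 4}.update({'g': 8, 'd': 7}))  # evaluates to None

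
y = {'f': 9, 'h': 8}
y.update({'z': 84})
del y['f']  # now {'h': 8, 'z': 84}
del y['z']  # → {'h': 8}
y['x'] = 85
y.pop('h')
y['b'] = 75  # {'x': 85, 'b': 75}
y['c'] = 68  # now {'x': 85, 'b': 75, 'c': 68}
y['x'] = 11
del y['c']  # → {'x': 11, 'b': 75}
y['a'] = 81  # {'x': 11, 'b': 75, 'a': 81}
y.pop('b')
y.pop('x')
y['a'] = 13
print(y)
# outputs {'a': 13}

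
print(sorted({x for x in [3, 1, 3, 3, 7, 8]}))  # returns [1, 3, 7, 8]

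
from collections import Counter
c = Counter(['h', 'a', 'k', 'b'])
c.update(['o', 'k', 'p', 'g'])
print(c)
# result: Counter({'k': 2, 'h': 1, 'a': 1, 'b': 1, 'o': 1, 'p': 1, 'g': 1})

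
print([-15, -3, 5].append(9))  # None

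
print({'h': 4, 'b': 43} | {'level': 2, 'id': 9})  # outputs {'h': 4, 'b': 43, 'level': 2, 'id': 9}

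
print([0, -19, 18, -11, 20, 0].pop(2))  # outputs 18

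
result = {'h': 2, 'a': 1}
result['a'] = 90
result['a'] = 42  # {'h': 2, 'a': 42}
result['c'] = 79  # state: {'h': 2, 'a': 42, 'c': 79}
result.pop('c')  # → 79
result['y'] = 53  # {'h': 2, 'a': 42, 'y': 53}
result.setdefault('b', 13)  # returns 13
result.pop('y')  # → 53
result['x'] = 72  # {'h': 2, 'a': 42, 'b': 13, 'x': 72}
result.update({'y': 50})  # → {'h': 2, 'a': 42, 'b': 13, 'x': 72, 'y': 50}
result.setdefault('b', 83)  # 13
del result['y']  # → {'h': 2, 'a': 42, 'b': 13, 'x': 72}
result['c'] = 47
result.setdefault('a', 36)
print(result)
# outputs {'h': 2, 'a': 42, 'b': 13, 'x': 72, 'c': 47}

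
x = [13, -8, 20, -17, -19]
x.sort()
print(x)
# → [-19, -17, -8, 13, 20]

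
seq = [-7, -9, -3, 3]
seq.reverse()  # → [3, -3, -9, -7]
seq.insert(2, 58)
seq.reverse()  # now [-7, -9, 58, -3, 3]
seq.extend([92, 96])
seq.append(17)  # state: [-7, -9, 58, -3, 3, 92, 96, 17]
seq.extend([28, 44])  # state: [-7, -9, 58, -3, 3, 92, 96, 17, 28, 44]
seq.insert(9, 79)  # [-7, -9, 58, -3, 3, 92, 96, 17, 28, 79, 44]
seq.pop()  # 44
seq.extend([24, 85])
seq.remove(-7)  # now [-9, 58, -3, 3, 92, 96, 17, 28, 79, 24, 85]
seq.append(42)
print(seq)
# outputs [-9, 58, -3, 3, 92, 96, 17, 28, 79, 24, 85, 42]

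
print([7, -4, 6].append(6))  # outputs None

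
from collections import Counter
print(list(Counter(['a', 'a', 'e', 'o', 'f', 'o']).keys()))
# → ['a', 'e', 'o', 'f']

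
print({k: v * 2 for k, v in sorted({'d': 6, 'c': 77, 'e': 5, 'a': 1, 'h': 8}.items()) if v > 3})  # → {'c': 154, 'd': 12, 'e': 10, 'h': 16}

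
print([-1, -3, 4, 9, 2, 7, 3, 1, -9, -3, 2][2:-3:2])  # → [4, 2, 3]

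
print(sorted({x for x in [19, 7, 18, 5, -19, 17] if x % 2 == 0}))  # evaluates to [18]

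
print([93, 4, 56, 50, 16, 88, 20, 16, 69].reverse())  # None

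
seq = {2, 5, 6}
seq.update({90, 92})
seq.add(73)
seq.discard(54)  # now {2, 5, 6, 73, 90, 92}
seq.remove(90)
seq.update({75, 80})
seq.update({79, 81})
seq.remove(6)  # {2, 5, 73, 75, 79, 80, 81, 92}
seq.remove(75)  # {2, 5, 73, 79, 80, 81, 92}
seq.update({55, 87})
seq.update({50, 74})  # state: {2, 5, 50, 55, 73, 74, 79, 80, 81, 87, 92}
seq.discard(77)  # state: {2, 5, 50, 55, 73, 74, 79, 80, 81, 87, 92}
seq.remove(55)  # {2, 5, 50, 73, 74, 79, 80, 81, 87, 92}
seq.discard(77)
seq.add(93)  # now {2, 5, 50, 73, 74, 79, 80, 81, 87, 92, 93}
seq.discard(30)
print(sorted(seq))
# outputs [2, 5, 50, 73, 74, 79, 80, 81, 87, 92, 93]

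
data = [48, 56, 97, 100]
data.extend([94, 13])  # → [48, 56, 97, 100, 94, 13]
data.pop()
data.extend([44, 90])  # [48, 56, 97, 100, 94, 44, 90]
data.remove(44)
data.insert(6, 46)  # [48, 56, 97, 100, 94, 90, 46]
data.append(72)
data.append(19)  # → [48, 56, 97, 100, 94, 90, 46, 72, 19]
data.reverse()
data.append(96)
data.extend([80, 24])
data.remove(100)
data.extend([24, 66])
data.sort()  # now [19, 24, 24, 46, 48, 56, 66, 72, 80, 90, 94, 96, 97]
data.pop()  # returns 97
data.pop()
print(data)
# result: [19, 24, 24, 46, 48, 56, 66, 72, 80, 90, 94]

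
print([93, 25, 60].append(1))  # None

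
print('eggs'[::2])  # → eg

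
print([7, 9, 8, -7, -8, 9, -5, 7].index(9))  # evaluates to 1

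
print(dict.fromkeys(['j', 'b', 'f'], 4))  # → {'j': 4, 'b': 4, 'f': 4}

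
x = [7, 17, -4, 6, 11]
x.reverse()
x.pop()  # 7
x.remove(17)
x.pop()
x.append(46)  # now [11, 6, 46]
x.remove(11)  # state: [6, 46]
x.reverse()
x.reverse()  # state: [6, 46]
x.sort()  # [6, 46]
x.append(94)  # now [6, 46, 94]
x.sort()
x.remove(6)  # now [46, 94]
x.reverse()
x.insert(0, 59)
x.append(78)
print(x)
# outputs [59, 94, 46, 78]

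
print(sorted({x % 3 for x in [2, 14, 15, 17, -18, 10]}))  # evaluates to [0, 1, 2]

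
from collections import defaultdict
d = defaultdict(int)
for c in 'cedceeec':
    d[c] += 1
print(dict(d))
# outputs {'c': 3, 'e': 4, 'd': 1}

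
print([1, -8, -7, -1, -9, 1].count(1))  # 2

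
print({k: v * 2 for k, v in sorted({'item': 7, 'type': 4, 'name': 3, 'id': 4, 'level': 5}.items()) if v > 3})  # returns {'id': 8, 'item': 14, 'level': 10, 'type': 8}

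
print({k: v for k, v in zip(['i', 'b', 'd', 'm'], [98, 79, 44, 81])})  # {'i': 98, 'b': 79, 'd': 44, 'm': 81}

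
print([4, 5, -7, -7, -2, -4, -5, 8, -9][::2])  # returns [4, -7, -2, -5, -9]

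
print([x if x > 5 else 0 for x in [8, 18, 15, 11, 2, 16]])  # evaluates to [8, 18, 15, 11, 0, 16]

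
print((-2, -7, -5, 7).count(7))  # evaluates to 1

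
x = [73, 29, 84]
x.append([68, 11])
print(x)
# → [73, 29, 84, [68, 11]]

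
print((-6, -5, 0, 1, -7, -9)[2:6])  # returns (0, 1, -7, -9)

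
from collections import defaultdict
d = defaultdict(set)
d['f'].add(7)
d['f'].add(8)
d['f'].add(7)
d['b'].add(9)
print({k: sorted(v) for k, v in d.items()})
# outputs {'f': [7, 8], 'b': [9]}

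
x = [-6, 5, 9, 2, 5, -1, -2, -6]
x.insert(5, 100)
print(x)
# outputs [-6, 5, 9, 2, 5, 100, -1, -2, -6]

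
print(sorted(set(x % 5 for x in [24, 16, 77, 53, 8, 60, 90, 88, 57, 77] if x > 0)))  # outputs [0, 1, 2, 3, 4]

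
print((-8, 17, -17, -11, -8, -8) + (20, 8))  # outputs (-8, 17, -17, -11, -8, -8, 20, 8)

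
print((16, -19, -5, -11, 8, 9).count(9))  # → 1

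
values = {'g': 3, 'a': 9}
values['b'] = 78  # {'g': 3, 'a': 9, 'b': 78}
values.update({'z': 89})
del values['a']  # {'g': 3, 'b': 78, 'z': 89}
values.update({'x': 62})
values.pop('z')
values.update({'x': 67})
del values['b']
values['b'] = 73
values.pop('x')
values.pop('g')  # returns 3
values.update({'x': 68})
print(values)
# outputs {'b': 73, 'x': 68}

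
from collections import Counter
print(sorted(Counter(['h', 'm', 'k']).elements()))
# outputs ['h', 'k', 'm']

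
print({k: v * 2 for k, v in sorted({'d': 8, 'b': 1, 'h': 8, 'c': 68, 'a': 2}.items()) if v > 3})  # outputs {'c': 136, 'd': 16, 'h': 16}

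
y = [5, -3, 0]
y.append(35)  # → [5, -3, 0, 35]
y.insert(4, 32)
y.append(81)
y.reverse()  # [81, 32, 35, 0, -3, 5]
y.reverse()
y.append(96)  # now [5, -3, 0, 35, 32, 81, 96]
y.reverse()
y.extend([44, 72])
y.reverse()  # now [72, 44, 5, -3, 0, 35, 32, 81, 96]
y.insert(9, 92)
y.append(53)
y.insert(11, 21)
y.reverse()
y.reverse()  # [72, 44, 5, -3, 0, 35, 32, 81, 96, 92, 53, 21]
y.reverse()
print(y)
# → [21, 53, 92, 96, 81, 32, 35, 0, -3, 5, 44, 72]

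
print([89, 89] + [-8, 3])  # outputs [89, 89, -8, 3]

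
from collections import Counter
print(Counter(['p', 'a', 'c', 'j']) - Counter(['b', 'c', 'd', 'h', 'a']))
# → Counter({'p': 1, 'j': 1})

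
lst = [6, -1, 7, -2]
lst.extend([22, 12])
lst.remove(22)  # [6, -1, 7, -2, 12]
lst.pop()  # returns 12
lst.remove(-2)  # [6, -1, 7]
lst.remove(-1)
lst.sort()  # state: [6, 7]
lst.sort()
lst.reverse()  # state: [7, 6]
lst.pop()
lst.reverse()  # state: [7]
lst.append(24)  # [7, 24]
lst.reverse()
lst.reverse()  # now [7, 24]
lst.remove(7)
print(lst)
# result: [24]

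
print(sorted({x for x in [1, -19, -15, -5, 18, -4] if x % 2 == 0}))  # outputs [-4, 18]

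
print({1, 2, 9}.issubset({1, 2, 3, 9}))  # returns True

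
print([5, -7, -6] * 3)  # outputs [5, -7, -6, 5, -7, -6, 5, -7, -6]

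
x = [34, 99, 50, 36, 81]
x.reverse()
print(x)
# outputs [81, 36, 50, 99, 34]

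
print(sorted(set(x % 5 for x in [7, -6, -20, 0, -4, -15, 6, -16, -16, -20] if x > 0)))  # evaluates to [1, 2]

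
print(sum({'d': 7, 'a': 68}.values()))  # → 75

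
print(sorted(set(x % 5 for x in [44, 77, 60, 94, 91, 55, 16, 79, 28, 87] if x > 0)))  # [0, 1, 2, 3, 4]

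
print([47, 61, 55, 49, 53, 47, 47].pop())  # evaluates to 47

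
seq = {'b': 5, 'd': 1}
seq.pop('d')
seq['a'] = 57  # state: {'b': 5, 'a': 57}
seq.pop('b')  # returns 5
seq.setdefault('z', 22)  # 22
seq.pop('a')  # 57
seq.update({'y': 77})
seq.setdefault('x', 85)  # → 85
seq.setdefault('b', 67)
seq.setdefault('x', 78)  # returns 85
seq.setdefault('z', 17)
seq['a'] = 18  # {'z': 22, 'y': 77, 'x': 85, 'b': 67, 'a': 18}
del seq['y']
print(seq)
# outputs {'z': 22, 'x': 85, 'b': 67, 'a': 18}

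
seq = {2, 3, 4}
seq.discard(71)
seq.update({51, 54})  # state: {2, 3, 4, 51, 54}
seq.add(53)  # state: {2, 3, 4, 51, 53, 54}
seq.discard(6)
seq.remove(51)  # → {2, 3, 4, 53, 54}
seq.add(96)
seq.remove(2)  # {3, 4, 53, 54, 96}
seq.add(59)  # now {3, 4, 53, 54, 59, 96}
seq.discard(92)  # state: {3, 4, 53, 54, 59, 96}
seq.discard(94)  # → {3, 4, 53, 54, 59, 96}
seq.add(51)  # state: {3, 4, 51, 53, 54, 59, 96}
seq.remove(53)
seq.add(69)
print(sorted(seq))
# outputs [3, 4, 51, 54, 59, 69, 96]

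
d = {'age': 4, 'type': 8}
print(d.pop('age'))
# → 4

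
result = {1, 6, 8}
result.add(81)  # {1, 6, 8, 81}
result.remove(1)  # {6, 8, 81}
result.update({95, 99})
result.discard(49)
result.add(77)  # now {6, 8, 77, 81, 95, 99}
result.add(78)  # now {6, 8, 77, 78, 81, 95, 99}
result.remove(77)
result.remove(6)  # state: {8, 78, 81, 95, 99}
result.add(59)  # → {8, 59, 78, 81, 95, 99}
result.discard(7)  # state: {8, 59, 78, 81, 95, 99}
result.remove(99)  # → {8, 59, 78, 81, 95}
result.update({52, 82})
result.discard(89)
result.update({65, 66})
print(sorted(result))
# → [8, 52, 59, 65, 66, 78, 81, 82, 95]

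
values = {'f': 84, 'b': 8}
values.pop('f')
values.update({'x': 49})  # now {'b': 8, 'x': 49}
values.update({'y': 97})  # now {'b': 8, 'x': 49, 'y': 97}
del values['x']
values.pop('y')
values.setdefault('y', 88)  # 88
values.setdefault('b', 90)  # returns 8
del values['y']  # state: {'b': 8}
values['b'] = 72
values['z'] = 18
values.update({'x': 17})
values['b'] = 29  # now {'b': 29, 'z': 18, 'x': 17}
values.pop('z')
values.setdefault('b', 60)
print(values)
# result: {'b': 29, 'x': 17}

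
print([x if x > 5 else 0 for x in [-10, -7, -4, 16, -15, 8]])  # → [0, 0, 0, 16, 0, 8]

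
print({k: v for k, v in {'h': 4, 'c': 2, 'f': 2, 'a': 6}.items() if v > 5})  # {'a': 6}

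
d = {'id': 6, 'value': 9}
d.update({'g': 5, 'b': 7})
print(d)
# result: {'id': 6, 'value': 9, 'g': 5, 'b': 7}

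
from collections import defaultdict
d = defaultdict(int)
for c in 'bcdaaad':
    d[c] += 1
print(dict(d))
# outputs {'b': 1, 'c': 1, 'd': 2, 'a': 3}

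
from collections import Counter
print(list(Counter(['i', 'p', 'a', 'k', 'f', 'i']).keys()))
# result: ['i', 'p', 'a', 'k', 'f']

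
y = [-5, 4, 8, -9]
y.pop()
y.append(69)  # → [-5, 4, 8, 69]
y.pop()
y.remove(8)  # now [-5, 4]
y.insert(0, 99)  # [99, -5, 4]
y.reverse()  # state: [4, -5, 99]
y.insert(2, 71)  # [4, -5, 71, 99]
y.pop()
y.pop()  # 71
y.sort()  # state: [-5, 4]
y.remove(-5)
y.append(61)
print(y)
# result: [4, 61]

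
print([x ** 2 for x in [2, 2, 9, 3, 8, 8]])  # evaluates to [4, 4, 81, 9, 64, 64]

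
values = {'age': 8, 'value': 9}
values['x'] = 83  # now {'age': 8, 'value': 9, 'x': 83}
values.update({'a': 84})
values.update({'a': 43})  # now {'age': 8, 'value': 9, 'x': 83, 'a': 43}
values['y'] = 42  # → {'age': 8, 'value': 9, 'x': 83, 'a': 43, 'y': 42}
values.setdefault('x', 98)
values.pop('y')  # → 42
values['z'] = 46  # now {'age': 8, 'value': 9, 'x': 83, 'a': 43, 'z': 46}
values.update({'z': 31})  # {'age': 8, 'value': 9, 'x': 83, 'a': 43, 'z': 31}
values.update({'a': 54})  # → {'age': 8, 'value': 9, 'x': 83, 'a': 54, 'z': 31}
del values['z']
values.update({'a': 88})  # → {'age': 8, 'value': 9, 'x': 83, 'a': 88}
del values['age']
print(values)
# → {'value': 9, 'x': 83, 'a': 88}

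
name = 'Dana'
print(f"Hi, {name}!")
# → Hi, Dana!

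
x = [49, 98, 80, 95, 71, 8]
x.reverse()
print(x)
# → [8, 71, 95, 80, 98, 49]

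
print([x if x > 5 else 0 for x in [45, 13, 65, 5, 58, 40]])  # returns [45, 13, 65, 0, 58, 40]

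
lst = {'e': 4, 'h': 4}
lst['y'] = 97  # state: {'e': 4, 'h': 4, 'y': 97}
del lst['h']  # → {'e': 4, 'y': 97}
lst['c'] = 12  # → {'e': 4, 'y': 97, 'c': 12}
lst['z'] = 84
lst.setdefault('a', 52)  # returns 52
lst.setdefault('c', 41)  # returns 12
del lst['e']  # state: {'y': 97, 'c': 12, 'z': 84, 'a': 52}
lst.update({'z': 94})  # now {'y': 97, 'c': 12, 'z': 94, 'a': 52}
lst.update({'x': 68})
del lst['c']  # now {'y': 97, 'z': 94, 'a': 52, 'x': 68}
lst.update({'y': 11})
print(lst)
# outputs {'y': 11, 'z': 94, 'a': 52, 'x': 68}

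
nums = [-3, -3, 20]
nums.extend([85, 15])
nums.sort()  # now [-3, -3, 15, 20, 85]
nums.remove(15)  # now [-3, -3, 20, 85]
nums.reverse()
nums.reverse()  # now [-3, -3, 20, 85]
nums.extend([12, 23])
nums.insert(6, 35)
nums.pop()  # 35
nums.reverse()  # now [23, 12, 85, 20, -3, -3]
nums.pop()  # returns -3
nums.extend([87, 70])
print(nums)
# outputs [23, 12, 85, 20, -3, 87, 70]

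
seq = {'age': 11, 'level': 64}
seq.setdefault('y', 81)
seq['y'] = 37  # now {'age': 11, 'level': 64, 'y': 37}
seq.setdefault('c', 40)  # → 40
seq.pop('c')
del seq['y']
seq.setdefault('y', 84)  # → 84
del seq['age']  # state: {'level': 64, 'y': 84}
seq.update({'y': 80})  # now {'level': 64, 'y': 80}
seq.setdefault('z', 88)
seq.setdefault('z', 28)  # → 88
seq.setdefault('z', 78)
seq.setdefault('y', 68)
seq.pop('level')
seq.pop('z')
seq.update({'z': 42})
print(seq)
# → {'y': 80, 'z': 42}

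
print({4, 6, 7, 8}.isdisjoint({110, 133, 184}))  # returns True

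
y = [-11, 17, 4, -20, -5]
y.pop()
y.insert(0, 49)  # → [49, -11, 17, 4, -20]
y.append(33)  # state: [49, -11, 17, 4, -20, 33]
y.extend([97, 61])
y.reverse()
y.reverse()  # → [49, -11, 17, 4, -20, 33, 97, 61]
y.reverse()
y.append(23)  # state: [61, 97, 33, -20, 4, 17, -11, 49, 23]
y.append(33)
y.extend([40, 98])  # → [61, 97, 33, -20, 4, 17, -11, 49, 23, 33, 40, 98]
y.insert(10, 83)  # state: [61, 97, 33, -20, 4, 17, -11, 49, 23, 33, 83, 40, 98]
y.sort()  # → [-20, -11, 4, 17, 23, 33, 33, 40, 49, 61, 83, 97, 98]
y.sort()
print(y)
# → [-20, -11, 4, 17, 23, 33, 33, 40, 49, 61, 83, 97, 98]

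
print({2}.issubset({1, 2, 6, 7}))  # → True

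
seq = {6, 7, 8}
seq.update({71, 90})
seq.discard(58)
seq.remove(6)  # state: {7, 8, 71, 90}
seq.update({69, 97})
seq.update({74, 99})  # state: {7, 8, 69, 71, 74, 90, 97, 99}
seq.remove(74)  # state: {7, 8, 69, 71, 90, 97, 99}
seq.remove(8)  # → {7, 69, 71, 90, 97, 99}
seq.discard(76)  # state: {7, 69, 71, 90, 97, 99}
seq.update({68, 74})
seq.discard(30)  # {7, 68, 69, 71, 74, 90, 97, 99}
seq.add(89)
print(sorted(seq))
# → [7, 68, 69, 71, 74, 89, 90, 97, 99]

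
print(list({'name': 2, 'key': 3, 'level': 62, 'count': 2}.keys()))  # ['name', 'key', 'level', 'count']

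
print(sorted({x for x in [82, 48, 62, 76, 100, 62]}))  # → [48, 62, 76, 82, 100]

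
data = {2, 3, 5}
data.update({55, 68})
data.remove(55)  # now {2, 3, 5, 68}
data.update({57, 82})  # {2, 3, 5, 57, 68, 82}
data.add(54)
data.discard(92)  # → {2, 3, 5, 54, 57, 68, 82}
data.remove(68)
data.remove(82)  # {2, 3, 5, 54, 57}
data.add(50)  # {2, 3, 5, 50, 54, 57}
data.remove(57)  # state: {2, 3, 5, 50, 54}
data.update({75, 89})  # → {2, 3, 5, 50, 54, 75, 89}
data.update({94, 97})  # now {2, 3, 5, 50, 54, 75, 89, 94, 97}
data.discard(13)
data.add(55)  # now {2, 3, 5, 50, 54, 55, 75, 89, 94, 97}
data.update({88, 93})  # {2, 3, 5, 50, 54, 55, 75, 88, 89, 93, 94, 97}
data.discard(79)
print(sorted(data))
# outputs [2, 3, 5, 50, 54, 55, 75, 88, 89, 93, 94, 97]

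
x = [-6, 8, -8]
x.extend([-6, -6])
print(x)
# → [-6, 8, -8, -6, -6]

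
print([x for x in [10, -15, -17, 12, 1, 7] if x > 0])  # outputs [10, 12, 1, 7]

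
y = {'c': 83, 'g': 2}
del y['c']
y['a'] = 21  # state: {'g': 2, 'a': 21}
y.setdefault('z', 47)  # 47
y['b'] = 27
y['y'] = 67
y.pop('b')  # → 27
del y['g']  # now {'a': 21, 'z': 47, 'y': 67}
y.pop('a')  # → 21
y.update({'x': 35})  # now {'z': 47, 'y': 67, 'x': 35}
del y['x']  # {'z': 47, 'y': 67}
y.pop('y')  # 67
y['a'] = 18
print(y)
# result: {'z': 47, 'a': 18}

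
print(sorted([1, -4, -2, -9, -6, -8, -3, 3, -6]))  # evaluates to [-9, -8, -6, -6, -4, -3, -2, 1, 3]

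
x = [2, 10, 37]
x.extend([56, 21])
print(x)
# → [2, 10, 37, 56, 21]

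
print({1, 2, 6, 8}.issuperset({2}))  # True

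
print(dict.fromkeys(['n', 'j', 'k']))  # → {'n': None, 'j': None, 'k': None}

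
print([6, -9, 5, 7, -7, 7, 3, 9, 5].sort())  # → None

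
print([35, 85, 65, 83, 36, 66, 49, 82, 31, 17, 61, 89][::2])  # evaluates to [35, 65, 36, 49, 31, 61]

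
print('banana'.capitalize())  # Banana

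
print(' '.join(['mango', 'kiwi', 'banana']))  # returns mango kiwi banana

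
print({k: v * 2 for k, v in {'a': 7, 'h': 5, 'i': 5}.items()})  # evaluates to {'a': 14, 'h': 10, 'i': 10}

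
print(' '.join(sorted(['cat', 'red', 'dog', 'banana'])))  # banana cat dog red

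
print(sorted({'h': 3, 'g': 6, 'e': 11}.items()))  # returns [('e', 11), ('g', 6), ('h', 3)]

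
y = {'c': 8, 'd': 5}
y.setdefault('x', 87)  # 87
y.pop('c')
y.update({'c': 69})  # {'d': 5, 'x': 87, 'c': 69}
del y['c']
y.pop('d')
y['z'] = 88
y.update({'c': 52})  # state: {'x': 87, 'z': 88, 'c': 52}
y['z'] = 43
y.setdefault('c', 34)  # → 52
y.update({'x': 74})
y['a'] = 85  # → {'x': 74, 'z': 43, 'c': 52, 'a': 85}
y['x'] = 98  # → {'x': 98, 'z': 43, 'c': 52, 'a': 85}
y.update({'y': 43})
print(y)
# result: {'x': 98, 'z': 43, 'c': 52, 'a': 85, 'y': 43}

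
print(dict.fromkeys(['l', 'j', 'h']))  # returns {'l': None, 'j': None, 'h': None}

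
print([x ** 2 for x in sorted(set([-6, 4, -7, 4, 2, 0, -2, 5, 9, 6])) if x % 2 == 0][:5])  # [36, 4, 0, 4, 16]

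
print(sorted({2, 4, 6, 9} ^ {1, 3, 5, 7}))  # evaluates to [1, 2, 3, 4, 5, 6, 7, 9]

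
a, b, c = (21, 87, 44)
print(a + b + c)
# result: 152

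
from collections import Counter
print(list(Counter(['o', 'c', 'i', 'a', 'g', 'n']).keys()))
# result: ['o', 'c', 'i', 'a', 'g', 'n']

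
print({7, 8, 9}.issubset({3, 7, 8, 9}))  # True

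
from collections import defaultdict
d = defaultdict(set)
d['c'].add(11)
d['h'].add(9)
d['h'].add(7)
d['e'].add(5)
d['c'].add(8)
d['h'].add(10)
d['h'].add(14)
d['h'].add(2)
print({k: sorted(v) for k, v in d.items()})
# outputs {'c': [8, 11], 'h': [2, 7, 9, 10, 14], 'e': [5]}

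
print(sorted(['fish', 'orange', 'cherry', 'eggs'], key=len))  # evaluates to ['fish', 'eggs', 'orange', 'cherry']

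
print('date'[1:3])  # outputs at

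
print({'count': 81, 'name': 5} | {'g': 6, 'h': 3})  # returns {'count': 81, 'name': 5, 'g': 6, 'h': 3}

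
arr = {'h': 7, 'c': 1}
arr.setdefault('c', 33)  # 1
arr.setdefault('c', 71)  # 1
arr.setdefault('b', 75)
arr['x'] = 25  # {'h': 7, 'c': 1, 'b': 75, 'x': 25}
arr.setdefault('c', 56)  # 1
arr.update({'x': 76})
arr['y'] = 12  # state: {'h': 7, 'c': 1, 'b': 75, 'x': 76, 'y': 12}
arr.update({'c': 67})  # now {'h': 7, 'c': 67, 'b': 75, 'x': 76, 'y': 12}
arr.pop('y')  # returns 12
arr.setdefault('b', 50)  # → 75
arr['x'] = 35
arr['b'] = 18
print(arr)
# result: {'h': 7, 'c': 67, 'b': 18, 'x': 35}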